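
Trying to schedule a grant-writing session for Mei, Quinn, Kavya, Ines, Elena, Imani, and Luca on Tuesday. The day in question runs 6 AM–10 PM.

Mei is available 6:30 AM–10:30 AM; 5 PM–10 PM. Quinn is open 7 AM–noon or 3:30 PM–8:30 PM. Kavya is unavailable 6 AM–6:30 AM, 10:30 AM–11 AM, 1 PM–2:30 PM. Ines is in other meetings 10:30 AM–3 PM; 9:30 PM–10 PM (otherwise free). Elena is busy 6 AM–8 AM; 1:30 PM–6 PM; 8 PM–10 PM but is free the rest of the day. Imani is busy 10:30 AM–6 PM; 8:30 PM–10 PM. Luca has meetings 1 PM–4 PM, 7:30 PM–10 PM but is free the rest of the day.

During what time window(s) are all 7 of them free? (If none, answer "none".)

08:00-10:30, 18:00-19:30

Mei free: 06:30-10:30, 17:00-22:00.
Quinn free: 07:00-12:00, 15:30-20:30.
Kavya free: 06:30-10:30, 11:00-13:00, 14:30-22:00 (invert busy blocks within the working day).
Ines free: 06:00-10:30, 15:00-21:30 (invert busy blocks within the working day).
Elena free: 08:00-13:30, 18:00-20:00 (invert busy blocks within the working day).
Imani free: 06:00-10:30, 18:00-20:30 (invert busy blocks within the working day).
Luca free: 06:00-13:00, 16:00-19:30 (invert busy blocks within the working day).
Mei ∩ Quinn: 07:00-10:30, 17:00-20:30.
Mei ∩ Quinn ∩ Kavya: 07:00-10:30, 17:00-20:30.
Mei ∩ Quinn ∩ Kavya ∩ Ines: 07:00-10:30, 17:00-20:30.
Mei ∩ Quinn ∩ Kavya ∩ Ines ∩ Elena: 08:00-10:30, 18:00-20:00.
Mei ∩ Quinn ∩ Kavya ∩ Ines ∩ Elena ∩ Imani: 08:00-10:30, 18:00-20:00.
Mei ∩ Quinn ∩ Kavya ∩ Ines ∩ Elena ∩ Imani ∩ Luca: 08:00-10:30, 18:00-19:30.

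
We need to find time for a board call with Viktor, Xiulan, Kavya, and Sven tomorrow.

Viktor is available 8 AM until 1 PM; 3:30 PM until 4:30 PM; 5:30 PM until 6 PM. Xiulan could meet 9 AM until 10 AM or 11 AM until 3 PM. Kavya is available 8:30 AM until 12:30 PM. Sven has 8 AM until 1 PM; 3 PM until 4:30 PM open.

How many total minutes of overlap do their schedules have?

Viktor ∩ Xiulan: 09:00-10:00, 11:00-13:00.
Viktor ∩ Xiulan ∩ Kavya: 09:00-10:00, 11:00-12:30.
Viktor ∩ Xiulan ∩ Kavya ∩ Sven: 09:00-10:00, 11:00-12:30.
Summing the common windows: 60 + 90 = 150 minutes.

150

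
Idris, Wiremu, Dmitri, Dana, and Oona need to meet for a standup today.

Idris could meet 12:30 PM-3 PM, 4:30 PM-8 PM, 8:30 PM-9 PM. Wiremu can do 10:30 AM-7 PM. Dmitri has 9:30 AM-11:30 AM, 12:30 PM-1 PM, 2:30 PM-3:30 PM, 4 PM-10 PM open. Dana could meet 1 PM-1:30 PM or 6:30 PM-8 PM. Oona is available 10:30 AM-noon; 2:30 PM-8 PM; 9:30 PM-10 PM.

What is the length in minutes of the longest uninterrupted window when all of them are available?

Idris ∩ Wiremu: 12:30-15:00, 16:30-19:00.
Idris ∩ Wiremu ∩ Dmitri: 12:30-13:00, 14:30-15:00, 16:30-19:00.
Idris ∩ Wiremu ∩ Dmitri ∩ Dana: 18:30-19:00.
Idris ∩ Wiremu ∩ Dmitri ∩ Dana ∩ Oona: 18:30-19:00.
The longest is 18:30-19:00 at 30 minutes.

30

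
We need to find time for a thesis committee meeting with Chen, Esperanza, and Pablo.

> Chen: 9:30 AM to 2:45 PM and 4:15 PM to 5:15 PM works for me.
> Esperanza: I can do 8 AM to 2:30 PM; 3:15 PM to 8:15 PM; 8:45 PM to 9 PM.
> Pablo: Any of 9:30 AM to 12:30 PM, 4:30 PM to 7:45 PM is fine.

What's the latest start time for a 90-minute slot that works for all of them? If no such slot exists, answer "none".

Chen ∩ Esperanza: 09:30-14:30, 16:15-17:15.
Chen ∩ Esperanza ∩ Pablo: 09:30-12:30, 16:30-17:15.
The last common window of at least 90 minutes is 09:30-12:30; a 90-minute meeting can start as late as 11:00 and still end by 12:30.

11:00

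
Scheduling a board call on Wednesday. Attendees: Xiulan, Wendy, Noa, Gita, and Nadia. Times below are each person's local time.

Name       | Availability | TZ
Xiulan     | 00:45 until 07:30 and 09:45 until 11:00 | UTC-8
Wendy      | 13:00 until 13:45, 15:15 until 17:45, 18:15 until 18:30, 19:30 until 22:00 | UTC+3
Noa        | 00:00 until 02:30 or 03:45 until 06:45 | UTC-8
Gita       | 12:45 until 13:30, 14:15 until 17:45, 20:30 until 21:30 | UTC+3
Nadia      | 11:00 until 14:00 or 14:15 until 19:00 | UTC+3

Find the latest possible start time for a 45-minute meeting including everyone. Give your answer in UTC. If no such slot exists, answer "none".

14:00

Xiulan in UTC: 08:45-15:30, 17:45-19:00 (add 8h to convert from UTC-8).
Wendy in UTC: 10:00-10:45, 12:15-14:45, 15:15-15:30, 16:30-19:00 (subtract 3h to convert from UTC+3).
Noa in UTC: 08:00-10:30, 11:45-14:45 (add 8h to convert from UTC-8).
Gita in UTC: 09:45-10:30, 11:15-14:45, 17:30-18:30 (subtract 3h to convert from UTC+3).
Nadia in UTC: 08:00-11:00, 11:15-16:00 (subtract 3h to convert from UTC+3).
Xiulan ∩ Wendy: 10:00-10:45, 12:15-14:45, 15:15-15:30, 17:45-19:00.
Xiulan ∩ Wendy ∩ Noa: 10:00-10:30, 12:15-14:45.
Xiulan ∩ Wendy ∩ Noa ∩ Gita: 10:00-10:30, 12:15-14:45.
Xiulan ∩ Wendy ∩ Noa ∩ Gita ∩ Nadia: 10:00-10:30, 12:15-14:45.
The last common window of at least 45 minutes is 12:15-14:45; a 45-minute meeting can start as late as 14:00 and still end by 14:45.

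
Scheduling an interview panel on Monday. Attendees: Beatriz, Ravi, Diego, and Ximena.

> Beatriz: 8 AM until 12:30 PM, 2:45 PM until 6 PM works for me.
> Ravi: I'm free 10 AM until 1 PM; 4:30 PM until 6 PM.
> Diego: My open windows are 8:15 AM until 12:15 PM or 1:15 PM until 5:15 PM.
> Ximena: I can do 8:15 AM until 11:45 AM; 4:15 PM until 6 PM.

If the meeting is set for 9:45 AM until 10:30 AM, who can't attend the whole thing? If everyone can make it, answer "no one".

Ravi

Beatriz: free for 09:45-10:30. Ravi: not fully free for 09:45-10:30. Diego: free for 09:45-10:30. Ximena: free for 09:45-10:30.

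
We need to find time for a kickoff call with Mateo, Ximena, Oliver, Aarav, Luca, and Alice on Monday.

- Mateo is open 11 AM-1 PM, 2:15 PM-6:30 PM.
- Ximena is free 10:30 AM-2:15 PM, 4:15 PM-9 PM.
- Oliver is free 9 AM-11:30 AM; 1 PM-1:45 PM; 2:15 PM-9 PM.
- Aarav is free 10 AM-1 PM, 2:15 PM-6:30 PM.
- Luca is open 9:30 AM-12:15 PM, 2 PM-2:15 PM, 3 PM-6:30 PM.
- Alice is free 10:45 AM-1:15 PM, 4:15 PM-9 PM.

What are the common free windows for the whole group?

11:00-11:30, 16:15-18:30

Mateo ∩ Ximena: 11:00-13:00, 16:15-18:30.
Mateo ∩ Ximena ∩ Oliver: 11:00-11:30, 16:15-18:30.
Mateo ∩ Ximena ∩ Oliver ∩ Aarav: 11:00-11:30, 16:15-18:30.
Mateo ∩ Ximena ∩ Oliver ∩ Aarav ∩ Luca: 11:00-11:30, 16:15-18:30.
Mateo ∩ Ximena ∩ Oliver ∩ Aarav ∩ Luca ∩ Alice: 11:00-11:30, 16:15-18:30.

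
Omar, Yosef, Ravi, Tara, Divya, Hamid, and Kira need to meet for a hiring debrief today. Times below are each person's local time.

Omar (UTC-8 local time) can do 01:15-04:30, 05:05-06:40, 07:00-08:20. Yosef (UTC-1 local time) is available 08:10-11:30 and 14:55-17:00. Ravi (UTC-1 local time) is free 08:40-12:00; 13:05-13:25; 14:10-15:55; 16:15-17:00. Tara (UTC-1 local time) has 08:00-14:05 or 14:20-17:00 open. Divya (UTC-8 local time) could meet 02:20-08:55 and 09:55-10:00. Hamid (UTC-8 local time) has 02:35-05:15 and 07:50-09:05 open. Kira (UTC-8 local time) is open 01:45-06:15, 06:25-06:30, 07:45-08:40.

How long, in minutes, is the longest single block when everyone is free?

115

Omar in UTC: 09:15-12:30, 13:05-14:40, 15:00-16:20 (add 8h to convert from UTC-8).
Yosef in UTC: 09:10-12:30, 15:55-18:00 (add 1h to convert from UTC-1).
Ravi in UTC: 09:40-13:00, 14:05-14:25, 15:10-16:55, 17:15-18:00 (add 1h to convert from UTC-1).
Tara in UTC: 09:00-15:05, 15:20-18:00 (add 1h to convert from UTC-1).
Divya in UTC: 10:20-16:55, 17:55-18:00 (add 8h to convert from UTC-8).
Hamid in UTC: 10:35-13:15, 15:50-17:05 (add 8h to convert from UTC-8).
Kira in UTC: 09:45-14:15, 14:25-14:30, 15:45-16:40 (add 8h to convert from UTC-8).
Omar ∩ Yosef: 09:15-12:30, 15:55-16:20.
Omar ∩ Yosef ∩ Ravi: 09:40-12:30, 15:55-16:20.
Omar ∩ Yosef ∩ Ravi ∩ Tara: 09:40-12:30, 15:55-16:20.
Omar ∩ Yosef ∩ Ravi ∩ Tara ∩ Divya: 10:20-12:30, 15:55-16:20.
Omar ∩ Yosef ∩ Ravi ∩ Tara ∩ Divya ∩ Hamid: 10:35-12:30, 15:55-16:20.
Omar ∩ Yosef ∩ Ravi ∩ Tara ∩ Divya ∩ Hamid ∩ Kira: 10:35-12:30, 15:55-16:20.
The longest is 10:35-12:30 at 115 minutes.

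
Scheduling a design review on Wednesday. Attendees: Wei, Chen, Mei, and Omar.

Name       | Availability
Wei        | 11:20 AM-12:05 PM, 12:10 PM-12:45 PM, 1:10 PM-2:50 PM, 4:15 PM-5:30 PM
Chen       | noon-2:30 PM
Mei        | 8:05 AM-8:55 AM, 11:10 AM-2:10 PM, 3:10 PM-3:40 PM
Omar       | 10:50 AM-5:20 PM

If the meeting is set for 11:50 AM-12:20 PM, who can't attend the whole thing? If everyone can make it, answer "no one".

Chen, Wei

Wei: not fully free for 11:50-12:20. Chen: not fully free for 11:50-12:20. Mei: free for 11:50-12:20. Omar: free for 11:50-12:20.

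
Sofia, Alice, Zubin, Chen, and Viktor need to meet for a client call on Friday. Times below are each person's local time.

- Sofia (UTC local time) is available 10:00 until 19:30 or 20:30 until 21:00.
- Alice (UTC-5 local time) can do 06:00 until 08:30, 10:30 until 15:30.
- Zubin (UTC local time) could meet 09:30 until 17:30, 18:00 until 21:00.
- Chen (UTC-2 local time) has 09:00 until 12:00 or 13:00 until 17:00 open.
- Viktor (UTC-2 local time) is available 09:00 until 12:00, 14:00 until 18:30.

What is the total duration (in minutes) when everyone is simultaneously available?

Sofia in UTC: 10:00-19:30, 20:30-21:00.
Alice in UTC: 11:00-13:30, 15:30-20:30 (add 5h to convert from UTC-5).
Zubin in UTC: 09:30-17:30, 18:00-21:00.
Chen in UTC: 11:00-14:00, 15:00-19:00 (add 2h to convert from UTC-2).
Viktor in UTC: 11:00-14:00, 16:00-20:30 (add 2h to convert from UTC-2).
Sofia ∩ Alice: 11:00-13:30, 15:30-19:30.
Sofia ∩ Alice ∩ Zubin: 11:00-13:30, 15:30-17:30, 18:00-19:30.
Sofia ∩ Alice ∩ Zubin ∩ Chen: 11:00-13:30, 15:30-17:30, 18:00-19:00.
Sofia ∩ Alice ∩ Zubin ∩ Chen ∩ Viktor: 11:00-13:30, 16:00-17:30, 18:00-19:00.
Summing the common windows: 150 + 90 + 60 = 300 minutes.

300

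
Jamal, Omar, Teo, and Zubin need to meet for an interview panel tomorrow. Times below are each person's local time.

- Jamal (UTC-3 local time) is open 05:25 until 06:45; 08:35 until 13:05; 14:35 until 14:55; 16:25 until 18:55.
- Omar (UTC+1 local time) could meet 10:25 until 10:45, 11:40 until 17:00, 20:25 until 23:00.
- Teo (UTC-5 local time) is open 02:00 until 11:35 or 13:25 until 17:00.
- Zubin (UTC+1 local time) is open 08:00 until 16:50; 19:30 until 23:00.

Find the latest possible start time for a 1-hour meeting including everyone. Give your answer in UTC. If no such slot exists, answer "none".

Jamal in UTC: 08:25-09:45, 11:35-16:05, 17:35-17:55, 19:25-21:55 (add 3h to convert from UTC-3).
Omar in UTC: 09:25-09:45, 10:40-16:00, 19:25-22:00 (subtract 1h to convert from UTC+1).
Teo in UTC: 07:00-16:35, 18:25-22:00 (add 5h to convert from UTC-5).
Zubin in UTC: 07:00-15:50, 18:30-22:00 (subtract 1h to convert from UTC+1).
Jamal ∩ Omar: 09:25-09:45, 11:35-16:00, 19:25-21:55.
Jamal ∩ Omar ∩ Teo: 09:25-09:45, 11:35-16:00, 19:25-21:55.
Jamal ∩ Omar ∩ Teo ∩ Zubin: 09:25-09:45, 11:35-15:50, 19:25-21:55.
Those are the intersection windows.
The last common window of at least 60 minutes is 19:25-21:55; a 60-minute meeting can start as late as 20:55 and still end by 21:55.

20:55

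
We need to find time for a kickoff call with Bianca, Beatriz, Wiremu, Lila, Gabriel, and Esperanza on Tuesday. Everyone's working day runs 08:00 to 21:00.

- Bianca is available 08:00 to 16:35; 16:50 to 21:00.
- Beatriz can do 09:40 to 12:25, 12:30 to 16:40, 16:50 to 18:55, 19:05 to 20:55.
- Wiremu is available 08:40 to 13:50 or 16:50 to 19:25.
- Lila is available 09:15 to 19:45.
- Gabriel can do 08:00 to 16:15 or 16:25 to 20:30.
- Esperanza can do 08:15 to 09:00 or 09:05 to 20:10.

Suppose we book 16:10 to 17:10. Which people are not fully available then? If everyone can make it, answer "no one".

Bianca: not fully free for 16:10-17:10. Beatriz: not fully free for 16:10-17:10. Wiremu: not fully free for 16:10-17:10. Lila: free for 16:10-17:10. Gabriel: not fully free for 16:10-17:10. Esperanza: free for 16:10-17:10.

Beatriz, Bianca, Gabriel, Wiremu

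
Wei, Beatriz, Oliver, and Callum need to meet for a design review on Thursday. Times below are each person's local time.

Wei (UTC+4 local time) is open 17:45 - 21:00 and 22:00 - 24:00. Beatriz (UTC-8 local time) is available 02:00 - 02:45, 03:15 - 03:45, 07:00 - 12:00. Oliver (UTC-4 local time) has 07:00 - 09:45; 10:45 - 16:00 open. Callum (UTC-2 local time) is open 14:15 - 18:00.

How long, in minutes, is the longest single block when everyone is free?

Wei in UTC: 13:45-17:00, 18:00-20:00 (subtract 4h to convert from UTC+4).
Beatriz in UTC: 10:00-10:45, 11:15-11:45, 15:00-20:00 (add 8h to convert from UTC-8).
Oliver in UTC: 11:00-13:45, 14:45-20:00 (add 4h to convert from UTC-4).
Callum in UTC: 16:15-20:00 (add 2h to convert from UTC-2).
Wei ∩ Beatriz: 15:00-17:00, 18:00-20:00.
Wei ∩ Beatriz ∩ Oliver: 15:00-17:00, 18:00-20:00.
Wei ∩ Beatriz ∩ Oliver ∩ Callum: 16:15-17:00, 18:00-20:00.
So the common availability across everyone is 16:15-17:00, 18:00-20:00.
The longest is 18:00-20:00 at 120 minutes.

120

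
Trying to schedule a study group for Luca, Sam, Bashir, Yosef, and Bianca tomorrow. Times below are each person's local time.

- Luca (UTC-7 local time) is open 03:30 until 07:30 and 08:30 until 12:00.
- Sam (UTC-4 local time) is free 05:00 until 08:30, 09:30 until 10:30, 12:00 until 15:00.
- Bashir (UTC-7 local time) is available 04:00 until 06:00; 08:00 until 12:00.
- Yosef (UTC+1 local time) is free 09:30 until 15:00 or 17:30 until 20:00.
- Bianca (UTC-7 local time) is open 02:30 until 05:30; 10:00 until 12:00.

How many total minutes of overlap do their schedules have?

Luca in UTC: 10:30-14:30, 15:30-19:00 (add 7h to convert from UTC-7).
Sam in UTC: 09:00-12:30, 13:30-14:30, 16:00-19:00 (add 4h to convert from UTC-4).
Bashir in UTC: 11:00-13:00, 15:00-19:00 (add 7h to convert from UTC-7).
Yosef in UTC: 08:30-14:00, 16:30-19:00 (subtract 1h to convert from UTC+1).
Bianca in UTC: 09:30-12:30, 17:00-19:00 (add 7h to convert from UTC-7).
Luca ∩ Sam: 10:30-12:30, 13:30-14:30, 16:00-19:00.
Luca ∩ Sam ∩ Bashir: 11:00-12:30, 16:00-19:00.
Luca ∩ Sam ∩ Bashir ∩ Yosef: 11:00-12:30, 16:30-19:00.
Luca ∩ Sam ∩ Bashir ∩ Yosef ∩ Bianca: 11:00-12:30, 17:00-19:00.
So the common availability across everyone is 11:00-12:30, 17:00-19:00.
Summing the common windows: 90 + 120 = 210 minutes.

210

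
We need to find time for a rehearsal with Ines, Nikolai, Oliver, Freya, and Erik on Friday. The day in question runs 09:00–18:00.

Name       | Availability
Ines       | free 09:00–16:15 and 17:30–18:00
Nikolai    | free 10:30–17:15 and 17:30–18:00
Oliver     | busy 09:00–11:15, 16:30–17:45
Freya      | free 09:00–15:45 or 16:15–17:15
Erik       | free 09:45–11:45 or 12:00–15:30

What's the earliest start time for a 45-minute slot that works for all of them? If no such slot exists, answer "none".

Ines free: 09:00-16:15, 17:30-18:00.
Nikolai free: 10:30-17:15, 17:30-18:00.
Oliver free: 11:15-16:30, 17:45-18:00 (invert busy blocks within the working day).
Freya free: 09:00-15:45, 16:15-17:15.
Erik free: 09:45-11:45, 12:00-15:30.
Ines ∩ Nikolai: 10:30-16:15, 17:30-18:00.
Ines ∩ Nikolai ∩ Oliver: 11:15-16:15, 17:45-18:00.
Ines ∩ Nikolai ∩ Oliver ∩ Freya: 11:15-15:45.
Ines ∩ Nikolai ∩ Oliver ∩ Freya ∩ Erik: 11:15-11:45, 12:00-15:30.
The first common window of at least 45 minutes is 12:00-15:30, so the earliest start is 12:00.

12:00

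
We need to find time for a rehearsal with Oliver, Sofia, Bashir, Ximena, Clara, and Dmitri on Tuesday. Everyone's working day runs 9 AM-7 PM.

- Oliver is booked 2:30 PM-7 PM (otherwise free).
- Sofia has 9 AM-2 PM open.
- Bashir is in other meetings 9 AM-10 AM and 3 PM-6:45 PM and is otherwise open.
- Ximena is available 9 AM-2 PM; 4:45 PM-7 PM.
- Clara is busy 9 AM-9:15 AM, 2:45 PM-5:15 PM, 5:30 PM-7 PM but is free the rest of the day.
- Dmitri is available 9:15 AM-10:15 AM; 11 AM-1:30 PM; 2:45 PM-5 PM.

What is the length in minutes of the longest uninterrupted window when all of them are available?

150

Oliver free: 09:00-14:30 (invert busy blocks within the working day).
Sofia free: 09:00-14:00.
Bashir free: 10:00-15:00, 18:45-19:00 (invert busy blocks within the working day).
Ximena free: 09:00-14:00, 16:45-19:00.
Clara free: 09:15-14:45, 17:15-17:30 (invert busy blocks within the working day).
Dmitri free: 09:15-10:15, 11:00-13:30, 14:45-17:00.
Oliver ∩ Sofia: 09:00-14:00.
Oliver ∩ Sofia ∩ Bashir: 10:00-14:00.
Oliver ∩ Sofia ∩ Bashir ∩ Ximena: 10:00-14:00.
Oliver ∩ Sofia ∩ Bashir ∩ Ximena ∩ Clara: 10:00-14:00.
Oliver ∩ Sofia ∩ Bashir ∩ Ximena ∩ Clara ∩ Dmitri: 10:00-10:15, 11:00-13:30.
Those are the intersection windows.
The longest is 11:00-13:30 at 150 minutes.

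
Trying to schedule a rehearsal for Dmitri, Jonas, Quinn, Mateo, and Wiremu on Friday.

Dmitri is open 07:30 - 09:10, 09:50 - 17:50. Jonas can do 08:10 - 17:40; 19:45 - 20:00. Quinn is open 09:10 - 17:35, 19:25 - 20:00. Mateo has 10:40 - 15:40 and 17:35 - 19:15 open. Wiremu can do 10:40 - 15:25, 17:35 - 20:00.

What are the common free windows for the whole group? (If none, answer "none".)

10:40-15:25

Dmitri ∩ Jonas: 08:10-09:10, 09:50-17:40.
Dmitri ∩ Jonas ∩ Quinn: 09:50-17:35.
Dmitri ∩ Jonas ∩ Quinn ∩ Mateo: 10:40-15:40.
Dmitri ∩ Jonas ∩ Quinn ∩ Mateo ∩ Wiremu: 10:40-15:25.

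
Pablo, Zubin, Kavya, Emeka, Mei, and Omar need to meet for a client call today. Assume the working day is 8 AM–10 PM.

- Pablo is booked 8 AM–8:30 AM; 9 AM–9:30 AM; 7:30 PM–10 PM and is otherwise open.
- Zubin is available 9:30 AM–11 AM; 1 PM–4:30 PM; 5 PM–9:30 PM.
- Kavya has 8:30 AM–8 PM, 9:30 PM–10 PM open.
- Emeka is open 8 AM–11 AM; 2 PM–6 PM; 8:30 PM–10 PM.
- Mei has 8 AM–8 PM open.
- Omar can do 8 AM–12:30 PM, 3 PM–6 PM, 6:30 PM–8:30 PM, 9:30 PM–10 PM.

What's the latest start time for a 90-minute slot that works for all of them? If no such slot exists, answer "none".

15:00

Pablo free: 08:30-09:00, 09:30-19:30 (invert busy blocks within the working day).
Zubin free: 09:30-11:00, 13:00-16:30, 17:00-21:30.
Kavya free: 08:30-20:00, 21:30-22:00.
Emeka free: 08:00-11:00, 14:00-18:00, 20:30-22:00.
Mei free: 08:00-20:00.
Omar free: 08:00-12:30, 15:00-18:00, 18:30-20:30, 21:30-22:00.
Pablo ∩ Zubin: 09:30-11:00, 13:00-16:30, 17:00-19:30.
Pablo ∩ Zubin ∩ Kavya: 09:30-11:00, 13:00-16:30, 17:00-19:30.
Pablo ∩ Zubin ∩ Kavya ∩ Emeka: 09:30-11:00, 14:00-16:30, 17:00-18:00.
Pablo ∩ Zubin ∩ Kavya ∩ Emeka ∩ Mei: 09:30-11:00, 14:00-16:30, 17:00-18:00.
Pablo ∩ Zubin ∩ Kavya ∩ Emeka ∩ Mei ∩ Omar: 09:30-11:00, 15:00-16:30, 17:00-18:00.
Those are the intersection windows.
The last common window of at least 90 minutes is 15:00-16:30; a 90-minute meeting can start as late as 15:00 and still end by 16:30.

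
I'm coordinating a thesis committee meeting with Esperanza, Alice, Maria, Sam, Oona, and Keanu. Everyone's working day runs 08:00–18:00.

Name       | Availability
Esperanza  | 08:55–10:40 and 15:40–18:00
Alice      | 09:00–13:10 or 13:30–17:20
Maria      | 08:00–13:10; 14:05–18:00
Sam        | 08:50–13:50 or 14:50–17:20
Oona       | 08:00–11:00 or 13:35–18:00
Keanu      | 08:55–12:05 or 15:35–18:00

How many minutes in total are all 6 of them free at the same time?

Esperanza ∩ Alice: 09:00-10:40, 15:40-17:20.
Esperanza ∩ Alice ∩ Maria: 09:00-10:40, 15:40-17:20.
Esperanza ∩ Alice ∩ Maria ∩ Sam: 09:00-10:40, 15:40-17:20.
Esperanza ∩ Alice ∩ Maria ∩ Sam ∩ Oona: 09:00-10:40, 15:40-17:20.
Esperanza ∩ Alice ∩ Maria ∩ Sam ∩ Oona ∩ Keanu: 09:00-10:40, 15:40-17:20.
Those are the intersection windows.
Summing the common windows: 100 + 100 = 200 minutes.

200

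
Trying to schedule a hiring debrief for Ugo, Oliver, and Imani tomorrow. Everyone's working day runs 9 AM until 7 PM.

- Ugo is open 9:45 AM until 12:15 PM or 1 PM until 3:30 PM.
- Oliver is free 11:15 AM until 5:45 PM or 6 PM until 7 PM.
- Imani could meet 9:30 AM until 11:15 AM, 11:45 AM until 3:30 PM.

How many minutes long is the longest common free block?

Ugo ∩ Oliver: 11:15-12:15, 13:00-15:30.
Ugo ∩ Oliver ∩ Imani: 11:45-12:15, 13:00-15:30.
The longest is 13:00-15:30 at 150 minutes.

150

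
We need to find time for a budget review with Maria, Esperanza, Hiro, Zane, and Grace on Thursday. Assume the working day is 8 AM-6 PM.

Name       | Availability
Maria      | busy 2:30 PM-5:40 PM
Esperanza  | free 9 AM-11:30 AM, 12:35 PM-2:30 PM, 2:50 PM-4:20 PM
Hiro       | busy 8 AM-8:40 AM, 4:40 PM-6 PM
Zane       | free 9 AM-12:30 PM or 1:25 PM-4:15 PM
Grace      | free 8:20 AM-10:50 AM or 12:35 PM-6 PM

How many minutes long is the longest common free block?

Maria free: 08:00-14:30, 17:40-18:00 (invert busy blocks within the working day).
Esperanza free: 09:00-11:30, 12:35-14:30, 14:50-16:20.
Hiro free: 08:40-16:40 (invert busy blocks within the working day).
Zane free: 09:00-12:30, 13:25-16:15.
Grace free: 08:20-10:50, 12:35-18:00.
Maria ∩ Esperanza: 09:00-11:30, 12:35-14:30.
Maria ∩ Esperanza ∩ Hiro: 09:00-11:30, 12:35-14:30.
Maria ∩ Esperanza ∩ Hiro ∩ Zane: 09:00-11:30, 13:25-14:30.
Maria ∩ Esperanza ∩ Hiro ∩ Zane ∩ Grace: 09:00-10:50, 13:25-14:30.
So the common availability across everyone is 09:00-10:50, 13:25-14:30.
The longest is 09:00-10:50 at 110 minutes.

110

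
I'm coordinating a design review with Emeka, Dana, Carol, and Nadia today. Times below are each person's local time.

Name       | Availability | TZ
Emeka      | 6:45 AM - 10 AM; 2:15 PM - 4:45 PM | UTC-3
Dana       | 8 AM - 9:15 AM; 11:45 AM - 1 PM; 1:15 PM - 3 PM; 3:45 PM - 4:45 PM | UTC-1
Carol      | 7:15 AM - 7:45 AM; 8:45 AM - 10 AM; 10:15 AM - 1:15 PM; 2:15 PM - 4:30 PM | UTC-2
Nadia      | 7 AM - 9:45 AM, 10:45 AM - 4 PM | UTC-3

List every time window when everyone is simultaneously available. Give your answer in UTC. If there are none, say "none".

17:15-17:45

Emeka in UTC: 09:45-13:00, 17:15-19:45 (add 3h to convert from UTC-3).
Dana in UTC: 09:00-10:15, 12:45-14:00, 14:15-16:00, 16:45-17:45 (add 1h to convert from UTC-1).
Carol in UTC: 09:15-09:45, 10:45-12:00, 12:15-15:15, 16:15-18:30 (add 2h to convert from UTC-2).
Nadia in UTC: 10:00-12:45, 13:45-19:00 (add 3h to convert from UTC-3).
Emeka ∩ Dana: 09:45-10:15, 12:45-13:00, 17:15-17:45.
Emeka ∩ Dana ∩ Carol: 12:45-13:00, 17:15-17:45.
Emeka ∩ Dana ∩ Carol ∩ Nadia: 17:15-17:45.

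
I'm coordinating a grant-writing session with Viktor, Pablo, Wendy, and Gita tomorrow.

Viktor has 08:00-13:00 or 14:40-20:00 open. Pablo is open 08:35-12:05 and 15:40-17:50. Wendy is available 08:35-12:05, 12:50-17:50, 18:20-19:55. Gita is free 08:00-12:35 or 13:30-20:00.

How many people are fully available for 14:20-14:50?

2

Wendy and Gita can make the full 14:20-14:50 slot — that's 2.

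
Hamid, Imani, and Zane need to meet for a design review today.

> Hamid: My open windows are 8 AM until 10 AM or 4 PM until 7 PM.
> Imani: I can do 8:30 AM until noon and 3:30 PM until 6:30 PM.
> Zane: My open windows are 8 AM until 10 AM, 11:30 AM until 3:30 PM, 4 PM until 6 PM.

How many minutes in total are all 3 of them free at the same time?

210

Hamid ∩ Imani: 08:30-10:00, 16:00-18:30.
Hamid ∩ Imani ∩ Zane: 08:30-10:00, 16:00-18:00.
Summing the common windows: 90 + 120 = 210 minutes.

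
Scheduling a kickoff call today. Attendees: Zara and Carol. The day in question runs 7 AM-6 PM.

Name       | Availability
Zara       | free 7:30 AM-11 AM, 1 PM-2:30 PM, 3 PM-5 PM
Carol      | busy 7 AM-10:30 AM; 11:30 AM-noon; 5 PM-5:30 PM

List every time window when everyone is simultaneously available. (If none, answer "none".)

10:30-11:00, 13:00-14:30, 15:00-17:00

Zara free: 07:30-11:00, 13:00-14:30, 15:00-17:00.
Carol free: 10:30-11:30, 12:00-17:00, 17:30-18:00 (invert busy blocks within the working day).
Zara ∩ Carol: 10:30-11:00, 13:00-14:30, 15:00-17:00.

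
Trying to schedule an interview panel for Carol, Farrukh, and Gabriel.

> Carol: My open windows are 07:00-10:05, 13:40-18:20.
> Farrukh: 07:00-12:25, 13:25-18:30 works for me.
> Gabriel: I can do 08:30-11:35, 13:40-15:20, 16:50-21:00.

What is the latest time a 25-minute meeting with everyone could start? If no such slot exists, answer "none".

17:55

Carol ∩ Farrukh: 07:00-10:05, 13:40-18:20.
Carol ∩ Farrukh ∩ Gabriel: 08:30-10:05, 13:40-15:20, 16:50-18:20.
The last common window of at least 25 minutes is 16:50-18:20; a 25-minute meeting can start as late as 17:55 and still end by 18:20.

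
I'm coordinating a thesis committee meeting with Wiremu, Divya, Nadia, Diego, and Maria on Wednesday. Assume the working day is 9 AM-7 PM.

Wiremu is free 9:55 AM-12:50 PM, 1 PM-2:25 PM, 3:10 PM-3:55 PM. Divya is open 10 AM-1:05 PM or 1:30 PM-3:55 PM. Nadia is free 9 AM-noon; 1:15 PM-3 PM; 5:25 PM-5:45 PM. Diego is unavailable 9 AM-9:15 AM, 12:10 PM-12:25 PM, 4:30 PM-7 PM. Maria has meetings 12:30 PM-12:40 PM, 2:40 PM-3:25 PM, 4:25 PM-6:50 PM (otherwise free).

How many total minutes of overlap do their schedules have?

Wiremu free: 09:55-12:50, 13:00-14:25, 15:10-15:55.
Divya free: 10:00-13:05, 13:30-15:55.
Nadia free: 09:00-12:00, 13:15-15:00, 17:25-17:45.
Diego free: 09:15-12:10, 12:25-16:30 (invert busy blocks within the working day).
Maria free: 09:00-12:30, 12:40-14:40, 15:25-16:25, 18:50-19:00 (invert busy blocks within the working day).
Wiremu ∩ Divya: 10:00-12:50, 13:00-13:05, 13:30-14:25, 15:10-15:55.
Wiremu ∩ Divya ∩ Nadia: 10:00-12:00, 13:30-14:25.
Wiremu ∩ Divya ∩ Nadia ∩ Diego: 10:00-12:00, 13:30-14:25.
Wiremu ∩ Divya ∩ Nadia ∩ Diego ∩ Maria: 10:00-12:00, 13:30-14:25.
So the common availability across everyone is 10:00-12:00, 13:30-14:25.
Summing the common windows: 120 + 55 = 175 minutes.

175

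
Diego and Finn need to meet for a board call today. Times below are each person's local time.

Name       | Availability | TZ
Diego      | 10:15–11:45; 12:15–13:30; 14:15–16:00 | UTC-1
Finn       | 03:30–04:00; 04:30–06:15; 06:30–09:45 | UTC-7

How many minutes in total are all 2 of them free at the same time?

225

Diego in UTC: 11:15-12:45, 13:15-14:30, 15:15-17:00 (add 1h to convert from UTC-1).
Finn in UTC: 10:30-11:00, 11:30-13:15, 13:30-16:45 (add 7h to convert from UTC-7).
Diego ∩ Finn: 11:30-12:45, 13:30-14:30, 15:15-16:45.
Those are the intersection windows.
Summing the common windows: 75 + 60 + 90 = 225 minutes.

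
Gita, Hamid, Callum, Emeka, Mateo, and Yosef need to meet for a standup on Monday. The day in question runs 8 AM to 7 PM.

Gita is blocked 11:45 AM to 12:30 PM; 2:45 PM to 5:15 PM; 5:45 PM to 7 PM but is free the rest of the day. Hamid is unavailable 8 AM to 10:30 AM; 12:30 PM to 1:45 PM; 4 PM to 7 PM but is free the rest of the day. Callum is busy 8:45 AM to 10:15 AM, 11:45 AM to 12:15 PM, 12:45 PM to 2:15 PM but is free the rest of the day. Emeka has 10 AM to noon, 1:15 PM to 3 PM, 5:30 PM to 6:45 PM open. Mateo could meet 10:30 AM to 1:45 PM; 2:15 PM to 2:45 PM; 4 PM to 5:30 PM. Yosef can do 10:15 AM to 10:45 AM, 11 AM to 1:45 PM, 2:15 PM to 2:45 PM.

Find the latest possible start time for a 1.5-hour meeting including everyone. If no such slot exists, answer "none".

none

Gita free: 08:00-11:45, 12:30-14:45, 17:15-17:45 (invert busy blocks within the working day).
Hamid free: 10:30-12:30, 13:45-16:00 (invert busy blocks within the working day).
Callum free: 08:00-08:45, 10:15-11:45, 12:15-12:45, 14:15-19:00 (invert busy blocks within the working day).
Emeka free: 10:00-12:00, 13:15-15:00, 17:30-18:45.
Mateo free: 10:30-13:45, 14:15-14:45, 16:00-17:30.
Yosef free: 10:15-10:45, 11:00-13:45, 14:15-14:45.
Gita ∩ Hamid: 10:30-11:45, 13:45-14:45.
Gita ∩ Hamid ∩ Callum: 10:30-11:45, 14:15-14:45.
Gita ∩ Hamid ∩ Callum ∩ Emeka: 10:30-11:45, 14:15-14:45.
Gita ∩ Hamid ∩ Callum ∩ Emeka ∩ Mateo: 10:30-11:45, 14:15-14:45.
Gita ∩ Hamid ∩ Callum ∩ Emeka ∩ Mateo ∩ Yosef: 10:30-10:45, 11:00-11:45, 14:15-14:45.
No common window is at least 90 minutes long.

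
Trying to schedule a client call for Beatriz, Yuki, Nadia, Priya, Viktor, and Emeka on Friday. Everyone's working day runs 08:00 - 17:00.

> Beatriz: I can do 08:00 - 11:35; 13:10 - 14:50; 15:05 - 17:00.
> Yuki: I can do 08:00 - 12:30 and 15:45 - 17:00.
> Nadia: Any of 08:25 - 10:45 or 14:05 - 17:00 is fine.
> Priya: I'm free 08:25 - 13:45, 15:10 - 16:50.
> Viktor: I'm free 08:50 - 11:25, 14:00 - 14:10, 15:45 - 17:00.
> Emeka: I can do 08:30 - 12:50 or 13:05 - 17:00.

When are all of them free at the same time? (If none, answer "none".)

Beatriz ∩ Yuki: 08:00-11:35, 15:45-17:00.
Beatriz ∩ Yuki ∩ Nadia: 08:25-10:45, 15:45-17:00.
Beatriz ∩ Yuki ∩ Nadia ∩ Priya: 08:25-10:45, 15:45-16:50.
Beatriz ∩ Yuki ∩ Nadia ∩ Priya ∩ Viktor: 08:50-10:45, 15:45-16:50.
Beatriz ∩ Yuki ∩ Nadia ∩ Priya ∩ Viktor ∩ Emeka: 08:50-10:45, 15:45-16:50.

08:50-10:45, 15:45-16:50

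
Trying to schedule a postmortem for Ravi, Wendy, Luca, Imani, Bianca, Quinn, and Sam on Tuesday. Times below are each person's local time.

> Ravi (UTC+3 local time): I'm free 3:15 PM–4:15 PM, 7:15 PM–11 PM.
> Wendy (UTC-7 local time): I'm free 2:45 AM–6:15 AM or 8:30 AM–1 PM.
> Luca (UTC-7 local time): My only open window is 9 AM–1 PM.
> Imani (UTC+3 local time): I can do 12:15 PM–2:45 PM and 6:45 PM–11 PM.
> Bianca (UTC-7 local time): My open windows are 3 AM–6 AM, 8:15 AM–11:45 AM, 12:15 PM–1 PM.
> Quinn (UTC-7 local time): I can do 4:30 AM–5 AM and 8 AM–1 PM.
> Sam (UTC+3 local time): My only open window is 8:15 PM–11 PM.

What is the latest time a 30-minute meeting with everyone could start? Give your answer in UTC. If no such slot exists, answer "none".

Ravi in UTC: 12:15-13:15, 16:15-20:00 (subtract 3h to convert from UTC+3).
Wendy in UTC: 09:45-13:15, 15:30-20:00 (add 7h to convert from UTC-7).
Luca in UTC: 16:00-20:00 (add 7h to convert from UTC-7).
Imani in UTC: 09:15-11:45, 15:45-20:00 (subtract 3h to convert from UTC+3).
Bianca in UTC: 10:00-13:00, 15:15-18:45, 19:15-20:00 (add 7h to convert from UTC-7).
Quinn in UTC: 11:30-12:00, 15:00-20:00 (add 7h to convert from UTC-7).
Sam in UTC: 17:15-20:00 (subtract 3h to convert from UTC+3).
Ravi ∩ Wendy: 12:15-13:15, 16:15-20:00.
Ravi ∩ Wendy ∩ Luca: 16:15-20:00.
Ravi ∩ Wendy ∩ Luca ∩ Imani: 16:15-20:00.
Ravi ∩ Wendy ∩ Luca ∩ Imani ∩ Bianca: 16:15-18:45, 19:15-20:00.
Ravi ∩ Wendy ∩ Luca ∩ Imani ∩ Bianca ∩ Quinn: 16:15-18:45, 19:15-20:00.
Ravi ∩ Wendy ∩ Luca ∩ Imani ∩ Bianca ∩ Quinn ∩ Sam: 17:15-18:45, 19:15-20:00.
The last common window of at least 30 minutes is 19:15-20:00; a 30-minute meeting can start as late as 19:30 and still end by 20:00.

19:30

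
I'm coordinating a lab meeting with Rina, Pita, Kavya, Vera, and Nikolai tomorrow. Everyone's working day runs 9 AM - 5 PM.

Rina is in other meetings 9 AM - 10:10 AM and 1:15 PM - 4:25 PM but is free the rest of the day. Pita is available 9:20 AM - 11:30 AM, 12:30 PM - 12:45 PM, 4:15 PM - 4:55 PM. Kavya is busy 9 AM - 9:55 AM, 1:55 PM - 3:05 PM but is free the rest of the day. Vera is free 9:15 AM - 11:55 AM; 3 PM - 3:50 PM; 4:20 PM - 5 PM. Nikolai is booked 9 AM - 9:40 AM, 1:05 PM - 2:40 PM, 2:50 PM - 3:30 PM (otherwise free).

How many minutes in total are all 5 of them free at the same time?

110

Rina free: 10:10-13:15, 16:25-17:00 (invert busy blocks within the working day).
Pita free: 09:20-11:30, 12:30-12:45, 16:15-16:55.
Kavya free: 09:55-13:55, 15:05-17:00 (invert busy blocks within the working day).
Vera free: 09:15-11:55, 15:00-15:50, 16:20-17:00.
Nikolai free: 09:40-13:05, 14:40-14:50, 15:30-17:00 (invert busy blocks within the working day).
Rina ∩ Pita: 10:10-11:30, 12:30-12:45, 16:25-16:55.
Rina ∩ Pita ∩ Kavya: 10:10-11:30, 12:30-12:45, 16:25-16:55.
Rina ∩ Pita ∩ Kavya ∩ Vera: 10:10-11:30, 16:25-16:55.
Rina ∩ Pita ∩ Kavya ∩ Vera ∩ Nikolai: 10:10-11:30, 16:25-16:55.
Summing the common windows: 80 + 30 = 110 minutes.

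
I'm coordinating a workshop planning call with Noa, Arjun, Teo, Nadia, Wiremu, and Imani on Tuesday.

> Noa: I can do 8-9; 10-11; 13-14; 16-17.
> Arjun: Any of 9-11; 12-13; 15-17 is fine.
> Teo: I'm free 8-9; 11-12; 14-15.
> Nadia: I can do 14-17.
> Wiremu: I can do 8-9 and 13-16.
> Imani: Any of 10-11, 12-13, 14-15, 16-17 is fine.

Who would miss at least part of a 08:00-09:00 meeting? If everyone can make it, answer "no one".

Noa: free for 08:00-09:00. Arjun: not fully free for 08:00-09:00. Teo: free for 08:00-09:00. Nadia: not fully free for 08:00-09:00. Wiremu: free for 08:00-09:00. Imani: not fully free for 08:00-09:00.

Arjun, Imani, Nadia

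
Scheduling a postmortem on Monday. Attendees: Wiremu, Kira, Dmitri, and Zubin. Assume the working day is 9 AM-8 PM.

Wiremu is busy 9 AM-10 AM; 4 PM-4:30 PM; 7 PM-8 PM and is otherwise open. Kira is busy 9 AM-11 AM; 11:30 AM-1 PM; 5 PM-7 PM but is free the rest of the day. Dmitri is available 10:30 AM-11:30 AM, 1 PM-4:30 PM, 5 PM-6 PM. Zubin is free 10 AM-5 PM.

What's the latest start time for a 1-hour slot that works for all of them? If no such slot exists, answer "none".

Wiremu free: 10:00-16:00, 16:30-19:00 (invert busy blocks within the working day).
Kira free: 11:00-11:30, 13:00-17:00, 19:00-20:00 (invert busy blocks within the working day).
Dmitri free: 10:30-11:30, 13:00-16:30, 17:00-18:00.
Zubin free: 10:00-17:00.
Wiremu ∩ Kira: 11:00-11:30, 13:00-16:00, 16:30-17:00.
Wiremu ∩ Kira ∩ Dmitri: 11:00-11:30, 13:00-16:00.
Wiremu ∩ Kira ∩ Dmitri ∩ Zubin: 11:00-11:30, 13:00-16:00.
The last common window of at least 60 minutes is 13:00-16:00; a 60-minute meeting can start as late as 15:00 and still end by 16:00.

15:00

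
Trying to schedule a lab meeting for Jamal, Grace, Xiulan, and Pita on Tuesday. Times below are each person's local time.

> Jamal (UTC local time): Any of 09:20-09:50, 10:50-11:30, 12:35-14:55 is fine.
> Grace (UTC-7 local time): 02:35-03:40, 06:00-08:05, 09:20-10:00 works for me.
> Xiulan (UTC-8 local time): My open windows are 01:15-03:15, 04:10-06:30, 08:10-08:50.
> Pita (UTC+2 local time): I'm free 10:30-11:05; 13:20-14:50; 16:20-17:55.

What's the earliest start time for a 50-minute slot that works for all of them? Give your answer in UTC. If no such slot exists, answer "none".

none

Jamal in UTC: 09:20-09:50, 10:50-11:30, 12:35-14:55.
Grace in UTC: 09:35-10:40, 13:00-15:05, 16:20-17:00 (add 7h to convert from UTC-7).
Xiulan in UTC: 09:15-11:15, 12:10-14:30, 16:10-16:50 (add 8h to convert from UTC-8).
Pita in UTC: 08:30-09:05, 11:20-12:50, 14:20-15:55 (subtract 2h to convert from UTC+2).
Jamal ∩ Grace: 09:35-09:50, 13:00-14:55.
Jamal ∩ Grace ∩ Xiulan: 09:35-09:50, 13:00-14:30.
Jamal ∩ Grace ∩ Xiulan ∩ Pita: 14:20-14:30.
No common window is at least 50 minutes long.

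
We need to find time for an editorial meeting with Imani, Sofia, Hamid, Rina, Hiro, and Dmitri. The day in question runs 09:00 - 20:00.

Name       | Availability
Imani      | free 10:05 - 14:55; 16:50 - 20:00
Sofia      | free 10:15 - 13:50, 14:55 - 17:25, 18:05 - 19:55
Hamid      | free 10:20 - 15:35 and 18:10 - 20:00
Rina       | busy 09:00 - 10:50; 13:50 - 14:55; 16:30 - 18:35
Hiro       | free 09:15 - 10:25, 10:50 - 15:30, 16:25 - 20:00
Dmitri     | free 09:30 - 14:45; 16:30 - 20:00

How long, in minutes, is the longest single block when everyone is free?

180

Imani free: 10:05-14:55, 16:50-20:00.
Sofia free: 10:15-13:50, 14:55-17:25, 18:05-19:55.
Hamid free: 10:20-15:35, 18:10-20:00.
Rina free: 10:50-13:50, 14:55-16:30, 18:35-20:00 (invert busy blocks within the working day).
Hiro free: 09:15-10:25, 10:50-15:30, 16:25-20:00.
Dmitri free: 09:30-14:45, 16:30-20:00.
Imani ∩ Sofia: 10:15-13:50, 16:50-17:25, 18:05-19:55.
Imani ∩ Sofia ∩ Hamid: 10:20-13:50, 18:10-19:55.
Imani ∩ Sofia ∩ Hamid ∩ Rina: 10:50-13:50, 18:35-19:55.
Imani ∩ Sofia ∩ Hamid ∩ Rina ∩ Hiro: 10:50-13:50, 18:35-19:55.
Imani ∩ Sofia ∩ Hamid ∩ Rina ∩ Hiro ∩ Dmitri: 10:50-13:50, 18:35-19:55.
So the common availability across everyone is 10:50-13:50, 18:35-19:55.
The longest is 10:50-13:50 at 180 minutes.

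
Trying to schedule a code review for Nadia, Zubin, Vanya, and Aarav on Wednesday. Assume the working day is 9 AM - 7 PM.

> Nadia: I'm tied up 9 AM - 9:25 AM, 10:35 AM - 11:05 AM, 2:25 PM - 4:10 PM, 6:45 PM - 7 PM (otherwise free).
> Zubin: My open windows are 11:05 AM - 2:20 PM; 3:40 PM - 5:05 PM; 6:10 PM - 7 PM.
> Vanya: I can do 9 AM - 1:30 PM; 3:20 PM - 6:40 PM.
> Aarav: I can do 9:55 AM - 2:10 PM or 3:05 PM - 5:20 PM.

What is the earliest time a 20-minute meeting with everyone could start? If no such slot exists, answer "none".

Nadia free: 09:25-10:35, 11:05-14:25, 16:10-18:45 (invert busy blocks within the working day).
Zubin free: 11:05-14:20, 15:40-17:05, 18:10-19:00.
Vanya free: 09:00-13:30, 15:20-18:40.
Aarav free: 09:55-14:10, 15:05-17:20.
Nadia ∩ Zubin: 11:05-14:20, 16:10-17:05, 18:10-18:45.
Nadia ∩ Zubin ∩ Vanya: 11:05-13:30, 16:10-17:05, 18:10-18:40.
Nadia ∩ Zubin ∩ Vanya ∩ Aarav: 11:05-13:30, 16:10-17:05.
Those are the intersection windows.
The first common window of at least 20 minutes is 11:05-13:30, so the earliest start is 11:05.

11:05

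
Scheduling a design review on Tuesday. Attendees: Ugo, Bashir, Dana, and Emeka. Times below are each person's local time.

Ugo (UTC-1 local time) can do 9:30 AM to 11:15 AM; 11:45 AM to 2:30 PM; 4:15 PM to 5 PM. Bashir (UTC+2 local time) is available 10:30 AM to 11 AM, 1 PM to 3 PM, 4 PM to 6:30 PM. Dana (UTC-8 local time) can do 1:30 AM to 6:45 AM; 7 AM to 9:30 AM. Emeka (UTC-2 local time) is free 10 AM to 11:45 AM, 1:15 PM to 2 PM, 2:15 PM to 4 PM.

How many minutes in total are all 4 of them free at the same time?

Ugo in UTC: 10:30-12:15, 12:45-15:30, 17:15-18:00 (add 1h to convert from UTC-1).
Bashir in UTC: 08:30-09:00, 11:00-13:00, 14:00-16:30 (subtract 2h to convert from UTC+2).
Dana in UTC: 09:30-14:45, 15:00-17:30 (add 8h to convert from UTC-8).
Emeka in UTC: 12:00-13:45, 15:15-16:00, 16:15-18:00 (add 2h to convert from UTC-2).
Ugo ∩ Bashir: 11:00-12:15, 12:45-13:00, 14:00-15:30.
Ugo ∩ Bashir ∩ Dana: 11:00-12:15, 12:45-13:00, 14:00-14:45, 15:00-15:30.
Ugo ∩ Bashir ∩ Dana ∩ Emeka: 12:00-12:15, 12:45-13:00, 15:15-15:30.
Summing the common windows: 15 + 15 + 15 = 45 minutes.

45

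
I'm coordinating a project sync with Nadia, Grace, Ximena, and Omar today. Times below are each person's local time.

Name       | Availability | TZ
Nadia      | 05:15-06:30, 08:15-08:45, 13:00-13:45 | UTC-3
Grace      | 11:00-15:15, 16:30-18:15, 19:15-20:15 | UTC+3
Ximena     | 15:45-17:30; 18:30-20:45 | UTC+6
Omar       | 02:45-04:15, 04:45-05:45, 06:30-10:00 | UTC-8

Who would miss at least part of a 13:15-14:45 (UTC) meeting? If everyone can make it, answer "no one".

Nadia in UTC: 08:15-09:30, 11:15-11:45, 16:00-16:45 (add 3h to convert from UTC-3).
Grace in UTC: 08:00-12:15, 13:30-15:15, 16:15-17:15 (subtract 3h to convert from UTC+3).
Ximena in UTC: 09:45-11:30, 12:30-14:45 (subtract 6h to convert from UTC+6).
Omar in UTC: 10:45-12:15, 12:45-13:45, 14:30-18:00 (add 8h to convert from UTC-8).
Nadia: not fully free for 13:15-14:45. Grace: not fully free for 13:15-14:45. Ximena: free for 13:15-14:45. Omar: not fully free for 13:15-14:45.

Grace, Nadia, Omar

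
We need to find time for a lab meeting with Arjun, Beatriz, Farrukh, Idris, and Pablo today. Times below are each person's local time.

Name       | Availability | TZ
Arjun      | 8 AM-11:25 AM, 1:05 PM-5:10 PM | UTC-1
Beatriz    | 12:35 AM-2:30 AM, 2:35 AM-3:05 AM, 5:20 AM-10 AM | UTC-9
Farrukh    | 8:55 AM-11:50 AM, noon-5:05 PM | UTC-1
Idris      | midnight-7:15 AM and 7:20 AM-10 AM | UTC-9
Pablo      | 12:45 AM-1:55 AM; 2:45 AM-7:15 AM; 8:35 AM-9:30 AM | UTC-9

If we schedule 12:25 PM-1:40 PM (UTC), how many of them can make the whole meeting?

2

Arjun in UTC: 09:00-12:25, 14:05-18:10 (add 1h to convert from UTC-1).
Beatriz in UTC: 09:35-11:30, 11:35-12:05, 14:20-19:00 (add 9h to convert from UTC-9).
Farrukh in UTC: 09:55-12:50, 13:00-18:05 (add 1h to convert from UTC-1).
Idris in UTC: 09:00-16:15, 16:20-19:00 (add 9h to convert from UTC-9).
Pablo in UTC: 09:45-10:55, 11:45-16:15, 17:35-18:30 (add 9h to convert from UTC-9).
Idris and Pablo can make the full 12:25-13:40 slot — that's 2.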